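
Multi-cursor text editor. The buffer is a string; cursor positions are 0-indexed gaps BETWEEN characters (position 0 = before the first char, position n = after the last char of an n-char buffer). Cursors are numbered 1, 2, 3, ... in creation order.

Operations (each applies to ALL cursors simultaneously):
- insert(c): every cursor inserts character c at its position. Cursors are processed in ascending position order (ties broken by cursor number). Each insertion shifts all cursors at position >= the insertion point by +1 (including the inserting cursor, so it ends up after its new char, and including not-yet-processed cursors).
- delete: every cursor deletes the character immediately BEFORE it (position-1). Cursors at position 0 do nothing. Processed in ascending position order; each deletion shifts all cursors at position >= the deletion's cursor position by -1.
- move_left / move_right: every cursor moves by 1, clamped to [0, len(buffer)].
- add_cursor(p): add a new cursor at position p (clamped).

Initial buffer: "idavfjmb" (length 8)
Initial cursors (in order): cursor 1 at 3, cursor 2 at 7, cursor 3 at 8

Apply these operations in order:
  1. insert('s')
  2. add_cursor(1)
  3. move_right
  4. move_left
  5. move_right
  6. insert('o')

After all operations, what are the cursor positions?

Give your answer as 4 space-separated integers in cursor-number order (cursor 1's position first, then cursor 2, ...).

Answer: 7 13 15 3

Derivation:
After op 1 (insert('s')): buffer="idasvfjmsbs" (len 11), cursors c1@4 c2@9 c3@11, authorship ...1....2.3
After op 2 (add_cursor(1)): buffer="idasvfjmsbs" (len 11), cursors c4@1 c1@4 c2@9 c3@11, authorship ...1....2.3
After op 3 (move_right): buffer="idasvfjmsbs" (len 11), cursors c4@2 c1@5 c2@10 c3@11, authorship ...1....2.3
After op 4 (move_left): buffer="idasvfjmsbs" (len 11), cursors c4@1 c1@4 c2@9 c3@10, authorship ...1....2.3
After op 5 (move_right): buffer="idasvfjmsbs" (len 11), cursors c4@2 c1@5 c2@10 c3@11, authorship ...1....2.3
After op 6 (insert('o')): buffer="idoasvofjmsboso" (len 15), cursors c4@3 c1@7 c2@13 c3@15, authorship ..4.1.1...2.233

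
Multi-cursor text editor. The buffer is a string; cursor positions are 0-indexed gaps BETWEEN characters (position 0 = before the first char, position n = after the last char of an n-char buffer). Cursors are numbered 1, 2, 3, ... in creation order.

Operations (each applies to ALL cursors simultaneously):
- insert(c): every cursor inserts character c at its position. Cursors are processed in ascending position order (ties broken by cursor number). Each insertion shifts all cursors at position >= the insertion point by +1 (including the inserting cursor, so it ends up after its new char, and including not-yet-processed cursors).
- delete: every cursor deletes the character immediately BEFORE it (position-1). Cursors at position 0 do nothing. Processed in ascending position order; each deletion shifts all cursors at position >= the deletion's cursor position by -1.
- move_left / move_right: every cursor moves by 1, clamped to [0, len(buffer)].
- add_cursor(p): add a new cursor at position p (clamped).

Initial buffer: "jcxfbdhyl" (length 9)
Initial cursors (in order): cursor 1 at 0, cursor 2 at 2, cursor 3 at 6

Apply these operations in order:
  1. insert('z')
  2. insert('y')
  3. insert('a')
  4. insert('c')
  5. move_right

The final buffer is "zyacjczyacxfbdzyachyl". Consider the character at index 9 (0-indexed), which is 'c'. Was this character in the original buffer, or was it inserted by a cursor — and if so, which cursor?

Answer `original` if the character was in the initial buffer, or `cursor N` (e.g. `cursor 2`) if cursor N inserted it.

After op 1 (insert('z')): buffer="zjczxfbdzhyl" (len 12), cursors c1@1 c2@4 c3@9, authorship 1..2....3...
After op 2 (insert('y')): buffer="zyjczyxfbdzyhyl" (len 15), cursors c1@2 c2@6 c3@12, authorship 11..22....33...
After op 3 (insert('a')): buffer="zyajczyaxfbdzyahyl" (len 18), cursors c1@3 c2@8 c3@15, authorship 111..222....333...
After op 4 (insert('c')): buffer="zyacjczyacxfbdzyachyl" (len 21), cursors c1@4 c2@10 c3@18, authorship 1111..2222....3333...
After op 5 (move_right): buffer="zyacjczyacxfbdzyachyl" (len 21), cursors c1@5 c2@11 c3@19, authorship 1111..2222....3333...
Authorship (.=original, N=cursor N): 1 1 1 1 . . 2 2 2 2 . . . . 3 3 3 3 . . .
Index 9: author = 2

Answer: cursor 2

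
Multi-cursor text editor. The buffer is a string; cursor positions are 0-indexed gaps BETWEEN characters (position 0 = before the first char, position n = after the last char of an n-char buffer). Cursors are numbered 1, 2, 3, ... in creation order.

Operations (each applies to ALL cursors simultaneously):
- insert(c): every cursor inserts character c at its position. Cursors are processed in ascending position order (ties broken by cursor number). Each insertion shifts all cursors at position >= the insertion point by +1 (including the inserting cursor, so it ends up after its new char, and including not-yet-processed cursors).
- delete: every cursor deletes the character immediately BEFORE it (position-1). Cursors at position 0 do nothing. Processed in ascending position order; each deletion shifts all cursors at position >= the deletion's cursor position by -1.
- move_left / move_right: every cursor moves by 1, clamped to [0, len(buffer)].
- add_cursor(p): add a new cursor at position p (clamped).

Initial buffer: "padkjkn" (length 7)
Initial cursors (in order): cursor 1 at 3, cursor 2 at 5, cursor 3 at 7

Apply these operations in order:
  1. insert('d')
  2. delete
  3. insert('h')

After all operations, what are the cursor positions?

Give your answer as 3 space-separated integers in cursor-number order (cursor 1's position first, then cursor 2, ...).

Answer: 4 7 10

Derivation:
After op 1 (insert('d')): buffer="paddkjdknd" (len 10), cursors c1@4 c2@7 c3@10, authorship ...1..2..3
After op 2 (delete): buffer="padkjkn" (len 7), cursors c1@3 c2@5 c3@7, authorship .......
After op 3 (insert('h')): buffer="padhkjhknh" (len 10), cursors c1@4 c2@7 c3@10, authorship ...1..2..3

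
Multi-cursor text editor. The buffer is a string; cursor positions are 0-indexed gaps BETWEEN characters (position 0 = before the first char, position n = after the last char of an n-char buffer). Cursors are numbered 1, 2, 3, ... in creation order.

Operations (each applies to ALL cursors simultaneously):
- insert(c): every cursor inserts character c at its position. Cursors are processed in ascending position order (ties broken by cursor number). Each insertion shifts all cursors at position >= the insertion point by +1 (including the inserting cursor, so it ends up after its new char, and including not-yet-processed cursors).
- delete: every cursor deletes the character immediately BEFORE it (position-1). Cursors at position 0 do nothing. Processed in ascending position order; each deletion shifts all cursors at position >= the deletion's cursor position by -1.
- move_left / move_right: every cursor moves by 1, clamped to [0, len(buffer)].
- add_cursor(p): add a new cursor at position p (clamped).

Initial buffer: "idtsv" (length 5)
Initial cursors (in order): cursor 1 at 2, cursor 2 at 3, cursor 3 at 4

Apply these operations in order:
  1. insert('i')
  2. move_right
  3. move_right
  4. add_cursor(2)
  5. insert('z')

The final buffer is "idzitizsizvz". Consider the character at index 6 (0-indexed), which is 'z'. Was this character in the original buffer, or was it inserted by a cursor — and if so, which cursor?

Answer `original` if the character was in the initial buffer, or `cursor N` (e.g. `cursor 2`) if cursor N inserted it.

After op 1 (insert('i')): buffer="iditisiv" (len 8), cursors c1@3 c2@5 c3@7, authorship ..1.2.3.
After op 2 (move_right): buffer="iditisiv" (len 8), cursors c1@4 c2@6 c3@8, authorship ..1.2.3.
After op 3 (move_right): buffer="iditisiv" (len 8), cursors c1@5 c2@7 c3@8, authorship ..1.2.3.
After op 4 (add_cursor(2)): buffer="iditisiv" (len 8), cursors c4@2 c1@5 c2@7 c3@8, authorship ..1.2.3.
After op 5 (insert('z')): buffer="idzitizsizvz" (len 12), cursors c4@3 c1@7 c2@10 c3@12, authorship ..41.21.32.3
Authorship (.=original, N=cursor N): . . 4 1 . 2 1 . 3 2 . 3
Index 6: author = 1

Answer: cursor 1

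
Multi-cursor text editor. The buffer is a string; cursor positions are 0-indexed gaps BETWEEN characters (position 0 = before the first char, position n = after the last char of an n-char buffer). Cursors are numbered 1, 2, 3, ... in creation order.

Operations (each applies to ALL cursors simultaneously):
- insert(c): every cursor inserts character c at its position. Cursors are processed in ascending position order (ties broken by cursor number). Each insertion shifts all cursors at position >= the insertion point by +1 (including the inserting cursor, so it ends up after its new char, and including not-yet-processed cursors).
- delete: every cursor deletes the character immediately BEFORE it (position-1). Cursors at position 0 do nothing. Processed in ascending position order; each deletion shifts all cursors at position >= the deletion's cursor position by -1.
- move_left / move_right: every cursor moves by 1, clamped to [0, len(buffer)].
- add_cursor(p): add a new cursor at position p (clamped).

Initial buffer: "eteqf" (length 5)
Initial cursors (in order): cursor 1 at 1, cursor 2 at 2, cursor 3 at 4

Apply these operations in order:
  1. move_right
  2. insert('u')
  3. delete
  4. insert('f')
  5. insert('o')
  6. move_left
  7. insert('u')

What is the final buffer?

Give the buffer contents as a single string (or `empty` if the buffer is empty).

After op 1 (move_right): buffer="eteqf" (len 5), cursors c1@2 c2@3 c3@5, authorship .....
After op 2 (insert('u')): buffer="etueuqfu" (len 8), cursors c1@3 c2@5 c3@8, authorship ..1.2..3
After op 3 (delete): buffer="eteqf" (len 5), cursors c1@2 c2@3 c3@5, authorship .....
After op 4 (insert('f')): buffer="etfefqff" (len 8), cursors c1@3 c2@5 c3@8, authorship ..1.2..3
After op 5 (insert('o')): buffer="etfoefoqffo" (len 11), cursors c1@4 c2@7 c3@11, authorship ..11.22..33
After op 6 (move_left): buffer="etfoefoqffo" (len 11), cursors c1@3 c2@6 c3@10, authorship ..11.22..33
After op 7 (insert('u')): buffer="etfuoefuoqffuo" (len 14), cursors c1@4 c2@8 c3@13, authorship ..111.222..333

Answer: etfuoefuoqffuo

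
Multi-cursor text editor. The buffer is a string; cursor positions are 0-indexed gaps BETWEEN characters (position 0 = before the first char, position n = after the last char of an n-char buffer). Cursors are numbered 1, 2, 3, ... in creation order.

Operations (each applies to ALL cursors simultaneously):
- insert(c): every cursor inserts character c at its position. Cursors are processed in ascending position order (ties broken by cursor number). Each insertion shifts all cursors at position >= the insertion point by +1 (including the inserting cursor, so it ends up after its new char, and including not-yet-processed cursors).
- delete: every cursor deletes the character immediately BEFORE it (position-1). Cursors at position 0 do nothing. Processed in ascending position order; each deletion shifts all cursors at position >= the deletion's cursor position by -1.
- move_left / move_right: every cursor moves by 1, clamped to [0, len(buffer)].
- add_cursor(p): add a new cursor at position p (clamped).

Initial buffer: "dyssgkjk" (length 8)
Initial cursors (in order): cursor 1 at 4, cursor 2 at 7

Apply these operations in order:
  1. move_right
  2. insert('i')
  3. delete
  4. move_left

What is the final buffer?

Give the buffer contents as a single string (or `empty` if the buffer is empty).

After op 1 (move_right): buffer="dyssgkjk" (len 8), cursors c1@5 c2@8, authorship ........
After op 2 (insert('i')): buffer="dyssgikjki" (len 10), cursors c1@6 c2@10, authorship .....1...2
After op 3 (delete): buffer="dyssgkjk" (len 8), cursors c1@5 c2@8, authorship ........
After op 4 (move_left): buffer="dyssgkjk" (len 8), cursors c1@4 c2@7, authorship ........

Answer: dyssgkjk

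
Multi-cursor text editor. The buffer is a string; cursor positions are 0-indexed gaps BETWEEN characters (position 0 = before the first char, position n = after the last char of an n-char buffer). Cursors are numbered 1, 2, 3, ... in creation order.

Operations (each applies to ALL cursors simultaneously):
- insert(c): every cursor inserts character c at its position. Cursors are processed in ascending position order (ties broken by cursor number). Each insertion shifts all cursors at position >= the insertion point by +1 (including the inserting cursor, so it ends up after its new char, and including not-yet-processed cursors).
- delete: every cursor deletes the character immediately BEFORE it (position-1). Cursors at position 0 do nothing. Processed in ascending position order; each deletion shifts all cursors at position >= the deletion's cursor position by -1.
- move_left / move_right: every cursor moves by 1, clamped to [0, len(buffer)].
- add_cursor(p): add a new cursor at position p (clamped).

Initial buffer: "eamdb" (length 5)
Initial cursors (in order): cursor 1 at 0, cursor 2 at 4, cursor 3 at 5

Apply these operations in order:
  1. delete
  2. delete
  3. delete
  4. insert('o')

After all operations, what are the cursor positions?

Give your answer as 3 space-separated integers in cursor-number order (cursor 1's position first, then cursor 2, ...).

After op 1 (delete): buffer="eam" (len 3), cursors c1@0 c2@3 c3@3, authorship ...
After op 2 (delete): buffer="e" (len 1), cursors c1@0 c2@1 c3@1, authorship .
After op 3 (delete): buffer="" (len 0), cursors c1@0 c2@0 c3@0, authorship 
After op 4 (insert('o')): buffer="ooo" (len 3), cursors c1@3 c2@3 c3@3, authorship 123

Answer: 3 3 3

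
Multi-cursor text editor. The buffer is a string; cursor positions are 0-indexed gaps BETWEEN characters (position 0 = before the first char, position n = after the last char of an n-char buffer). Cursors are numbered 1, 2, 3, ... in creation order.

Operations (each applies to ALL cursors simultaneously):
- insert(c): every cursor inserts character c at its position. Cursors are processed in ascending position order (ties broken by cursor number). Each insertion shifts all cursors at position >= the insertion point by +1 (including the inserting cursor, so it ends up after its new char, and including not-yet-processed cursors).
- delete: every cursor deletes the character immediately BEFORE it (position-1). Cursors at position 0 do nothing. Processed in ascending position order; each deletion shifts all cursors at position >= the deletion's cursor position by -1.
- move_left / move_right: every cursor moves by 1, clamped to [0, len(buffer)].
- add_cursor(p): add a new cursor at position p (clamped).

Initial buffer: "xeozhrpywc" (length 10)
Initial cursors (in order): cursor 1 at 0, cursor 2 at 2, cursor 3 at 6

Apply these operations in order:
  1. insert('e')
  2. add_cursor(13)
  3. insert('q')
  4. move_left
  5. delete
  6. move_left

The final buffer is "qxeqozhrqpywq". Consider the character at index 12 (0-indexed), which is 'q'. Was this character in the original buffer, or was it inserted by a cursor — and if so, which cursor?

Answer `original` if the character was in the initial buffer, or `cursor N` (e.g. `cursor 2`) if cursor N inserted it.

Answer: cursor 4

Derivation:
After op 1 (insert('e')): buffer="exeeozhrepywc" (len 13), cursors c1@1 c2@4 c3@9, authorship 1..2....3....
After op 2 (add_cursor(13)): buffer="exeeozhrepywc" (len 13), cursors c1@1 c2@4 c3@9 c4@13, authorship 1..2....3....
After op 3 (insert('q')): buffer="eqxeeqozhreqpywcq" (len 17), cursors c1@2 c2@6 c3@12 c4@17, authorship 11..22....33....4
After op 4 (move_left): buffer="eqxeeqozhreqpywcq" (len 17), cursors c1@1 c2@5 c3@11 c4@16, authorship 11..22....33....4
After op 5 (delete): buffer="qxeqozhrqpywq" (len 13), cursors c1@0 c2@3 c3@8 c4@12, authorship 1..2....3...4
After op 6 (move_left): buffer="qxeqozhrqpywq" (len 13), cursors c1@0 c2@2 c3@7 c4@11, authorship 1..2....3...4
Authorship (.=original, N=cursor N): 1 . . 2 . . . . 3 . . . 4
Index 12: author = 4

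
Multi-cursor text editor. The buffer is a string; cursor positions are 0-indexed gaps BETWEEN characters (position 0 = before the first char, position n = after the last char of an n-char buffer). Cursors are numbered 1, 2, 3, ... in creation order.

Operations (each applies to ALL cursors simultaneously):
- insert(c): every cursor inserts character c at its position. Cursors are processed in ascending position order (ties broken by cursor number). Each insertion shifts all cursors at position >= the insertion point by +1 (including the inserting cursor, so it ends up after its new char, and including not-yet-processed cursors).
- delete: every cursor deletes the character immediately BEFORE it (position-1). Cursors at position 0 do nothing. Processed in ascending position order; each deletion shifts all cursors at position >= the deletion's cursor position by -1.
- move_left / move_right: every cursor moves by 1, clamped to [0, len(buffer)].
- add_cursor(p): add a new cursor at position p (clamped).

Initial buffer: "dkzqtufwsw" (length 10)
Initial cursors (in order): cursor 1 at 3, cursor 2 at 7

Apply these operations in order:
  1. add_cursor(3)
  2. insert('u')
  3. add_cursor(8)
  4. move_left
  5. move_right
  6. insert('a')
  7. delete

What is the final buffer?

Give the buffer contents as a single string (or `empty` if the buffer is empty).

Answer: dkzuuqtufuwsw

Derivation:
After op 1 (add_cursor(3)): buffer="dkzqtufwsw" (len 10), cursors c1@3 c3@3 c2@7, authorship ..........
After op 2 (insert('u')): buffer="dkzuuqtufuwsw" (len 13), cursors c1@5 c3@5 c2@10, authorship ...13....2...
After op 3 (add_cursor(8)): buffer="dkzuuqtufuwsw" (len 13), cursors c1@5 c3@5 c4@8 c2@10, authorship ...13....2...
After op 4 (move_left): buffer="dkzuuqtufuwsw" (len 13), cursors c1@4 c3@4 c4@7 c2@9, authorship ...13....2...
After op 5 (move_right): buffer="dkzuuqtufuwsw" (len 13), cursors c1@5 c3@5 c4@8 c2@10, authorship ...13....2...
After op 6 (insert('a')): buffer="dkzuuaaqtuafuawsw" (len 17), cursors c1@7 c3@7 c4@11 c2@14, authorship ...1313...4.22...
After op 7 (delete): buffer="dkzuuqtufuwsw" (len 13), cursors c1@5 c3@5 c4@8 c2@10, authorship ...13....2...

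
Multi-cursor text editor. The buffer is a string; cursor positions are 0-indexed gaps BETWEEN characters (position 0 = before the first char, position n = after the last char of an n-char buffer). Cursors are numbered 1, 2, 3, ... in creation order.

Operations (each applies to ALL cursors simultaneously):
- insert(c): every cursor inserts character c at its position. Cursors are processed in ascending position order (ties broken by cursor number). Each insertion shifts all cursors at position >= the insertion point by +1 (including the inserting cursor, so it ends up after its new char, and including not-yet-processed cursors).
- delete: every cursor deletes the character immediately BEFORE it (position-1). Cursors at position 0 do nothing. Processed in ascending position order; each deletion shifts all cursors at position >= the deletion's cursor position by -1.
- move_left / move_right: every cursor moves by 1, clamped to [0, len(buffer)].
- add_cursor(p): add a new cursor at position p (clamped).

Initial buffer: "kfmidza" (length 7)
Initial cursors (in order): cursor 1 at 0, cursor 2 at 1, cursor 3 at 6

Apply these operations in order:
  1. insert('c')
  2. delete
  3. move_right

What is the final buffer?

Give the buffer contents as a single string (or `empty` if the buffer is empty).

After op 1 (insert('c')): buffer="ckcfmidzca" (len 10), cursors c1@1 c2@3 c3@9, authorship 1.2.....3.
After op 2 (delete): buffer="kfmidza" (len 7), cursors c1@0 c2@1 c3@6, authorship .......
After op 3 (move_right): buffer="kfmidza" (len 7), cursors c1@1 c2@2 c3@7, authorship .......

Answer: kfmidza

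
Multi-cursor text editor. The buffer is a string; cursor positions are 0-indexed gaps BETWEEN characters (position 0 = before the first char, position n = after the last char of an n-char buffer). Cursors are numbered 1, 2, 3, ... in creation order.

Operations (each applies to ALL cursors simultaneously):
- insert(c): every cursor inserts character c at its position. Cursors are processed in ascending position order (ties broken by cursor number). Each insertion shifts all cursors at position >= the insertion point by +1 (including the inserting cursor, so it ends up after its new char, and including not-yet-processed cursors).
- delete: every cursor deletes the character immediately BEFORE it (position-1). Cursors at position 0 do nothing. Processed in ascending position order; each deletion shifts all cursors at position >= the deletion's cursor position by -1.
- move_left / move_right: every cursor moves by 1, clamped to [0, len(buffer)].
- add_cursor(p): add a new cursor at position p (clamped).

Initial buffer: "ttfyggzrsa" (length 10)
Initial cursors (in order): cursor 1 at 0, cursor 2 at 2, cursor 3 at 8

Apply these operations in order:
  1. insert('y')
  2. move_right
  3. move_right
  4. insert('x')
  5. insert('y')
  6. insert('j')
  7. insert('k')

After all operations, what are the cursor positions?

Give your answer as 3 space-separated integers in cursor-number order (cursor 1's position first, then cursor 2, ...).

After op 1 (insert('y')): buffer="yttyfyggzrysa" (len 13), cursors c1@1 c2@4 c3@11, authorship 1..2......3..
After op 2 (move_right): buffer="yttyfyggzrysa" (len 13), cursors c1@2 c2@5 c3@12, authorship 1..2......3..
After op 3 (move_right): buffer="yttyfyggzrysa" (len 13), cursors c1@3 c2@6 c3@13, authorship 1..2......3..
After op 4 (insert('x')): buffer="yttxyfyxggzrysax" (len 16), cursors c1@4 c2@8 c3@16, authorship 1..12..2....3..3
After op 5 (insert('y')): buffer="yttxyyfyxyggzrysaxy" (len 19), cursors c1@5 c2@10 c3@19, authorship 1..112..22....3..33
After op 6 (insert('j')): buffer="yttxyjyfyxyjggzrysaxyj" (len 22), cursors c1@6 c2@12 c3@22, authorship 1..1112..222....3..333
After op 7 (insert('k')): buffer="yttxyjkyfyxyjkggzrysaxyjk" (len 25), cursors c1@7 c2@14 c3@25, authorship 1..11112..2222....3..3333

Answer: 7 14 25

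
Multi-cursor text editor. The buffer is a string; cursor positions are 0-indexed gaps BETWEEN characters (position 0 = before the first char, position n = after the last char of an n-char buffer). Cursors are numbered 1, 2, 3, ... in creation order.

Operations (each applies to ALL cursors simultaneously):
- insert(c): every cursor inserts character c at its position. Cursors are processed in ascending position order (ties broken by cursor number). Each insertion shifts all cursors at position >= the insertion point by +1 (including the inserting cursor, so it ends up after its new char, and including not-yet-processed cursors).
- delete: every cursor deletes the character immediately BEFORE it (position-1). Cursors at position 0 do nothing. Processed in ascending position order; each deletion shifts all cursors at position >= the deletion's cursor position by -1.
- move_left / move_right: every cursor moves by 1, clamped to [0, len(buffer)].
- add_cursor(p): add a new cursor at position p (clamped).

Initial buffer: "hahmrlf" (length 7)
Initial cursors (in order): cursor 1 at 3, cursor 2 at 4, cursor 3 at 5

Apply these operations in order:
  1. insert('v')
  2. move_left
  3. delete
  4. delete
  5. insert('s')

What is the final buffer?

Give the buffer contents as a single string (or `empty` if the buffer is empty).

After op 1 (insert('v')): buffer="hahvmvrvlf" (len 10), cursors c1@4 c2@6 c3@8, authorship ...1.2.3..
After op 2 (move_left): buffer="hahvmvrvlf" (len 10), cursors c1@3 c2@5 c3@7, authorship ...1.2.3..
After op 3 (delete): buffer="havvvlf" (len 7), cursors c1@2 c2@3 c3@4, authorship ..123..
After op 4 (delete): buffer="hvlf" (len 4), cursors c1@1 c2@1 c3@1, authorship .3..
After op 5 (insert('s')): buffer="hsssvlf" (len 7), cursors c1@4 c2@4 c3@4, authorship .1233..

Answer: hsssvlf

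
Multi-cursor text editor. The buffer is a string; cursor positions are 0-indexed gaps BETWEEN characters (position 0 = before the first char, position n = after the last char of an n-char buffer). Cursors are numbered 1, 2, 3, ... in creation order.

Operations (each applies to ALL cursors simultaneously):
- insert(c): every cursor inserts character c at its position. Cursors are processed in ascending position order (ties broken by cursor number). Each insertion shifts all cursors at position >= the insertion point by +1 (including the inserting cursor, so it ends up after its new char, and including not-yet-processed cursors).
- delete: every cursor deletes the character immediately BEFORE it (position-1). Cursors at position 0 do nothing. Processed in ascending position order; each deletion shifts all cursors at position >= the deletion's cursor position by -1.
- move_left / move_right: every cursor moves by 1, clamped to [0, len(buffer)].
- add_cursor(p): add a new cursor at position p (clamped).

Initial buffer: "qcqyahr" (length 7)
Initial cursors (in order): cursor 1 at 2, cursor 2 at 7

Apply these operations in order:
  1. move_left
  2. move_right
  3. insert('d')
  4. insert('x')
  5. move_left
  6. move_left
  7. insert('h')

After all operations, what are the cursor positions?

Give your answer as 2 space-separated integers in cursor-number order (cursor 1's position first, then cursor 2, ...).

After op 1 (move_left): buffer="qcqyahr" (len 7), cursors c1@1 c2@6, authorship .......
After op 2 (move_right): buffer="qcqyahr" (len 7), cursors c1@2 c2@7, authorship .......
After op 3 (insert('d')): buffer="qcdqyahrd" (len 9), cursors c1@3 c2@9, authorship ..1.....2
After op 4 (insert('x')): buffer="qcdxqyahrdx" (len 11), cursors c1@4 c2@11, authorship ..11.....22
After op 5 (move_left): buffer="qcdxqyahrdx" (len 11), cursors c1@3 c2@10, authorship ..11.....22
After op 6 (move_left): buffer="qcdxqyahrdx" (len 11), cursors c1@2 c2@9, authorship ..11.....22
After op 7 (insert('h')): buffer="qchdxqyahrhdx" (len 13), cursors c1@3 c2@11, authorship ..111.....222

Answer: 3 11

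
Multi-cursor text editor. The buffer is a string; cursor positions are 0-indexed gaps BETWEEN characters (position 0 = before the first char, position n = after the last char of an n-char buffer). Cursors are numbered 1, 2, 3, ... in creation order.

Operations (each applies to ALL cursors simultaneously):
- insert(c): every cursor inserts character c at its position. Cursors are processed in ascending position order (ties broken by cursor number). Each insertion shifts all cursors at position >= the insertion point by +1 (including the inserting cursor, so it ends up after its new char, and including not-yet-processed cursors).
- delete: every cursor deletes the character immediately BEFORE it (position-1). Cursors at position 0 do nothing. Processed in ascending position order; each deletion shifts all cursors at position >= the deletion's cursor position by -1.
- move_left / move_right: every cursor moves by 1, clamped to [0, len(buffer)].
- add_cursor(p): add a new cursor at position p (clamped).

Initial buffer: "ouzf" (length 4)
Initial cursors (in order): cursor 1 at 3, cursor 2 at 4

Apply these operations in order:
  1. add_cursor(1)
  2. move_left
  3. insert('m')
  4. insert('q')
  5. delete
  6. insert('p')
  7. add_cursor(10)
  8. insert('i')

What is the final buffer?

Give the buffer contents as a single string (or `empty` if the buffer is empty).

After op 1 (add_cursor(1)): buffer="ouzf" (len 4), cursors c3@1 c1@3 c2@4, authorship ....
After op 2 (move_left): buffer="ouzf" (len 4), cursors c3@0 c1@2 c2@3, authorship ....
After op 3 (insert('m')): buffer="moumzmf" (len 7), cursors c3@1 c1@4 c2@6, authorship 3..1.2.
After op 4 (insert('q')): buffer="mqoumqzmqf" (len 10), cursors c3@2 c1@6 c2@9, authorship 33..11.22.
After op 5 (delete): buffer="moumzmf" (len 7), cursors c3@1 c1@4 c2@6, authorship 3..1.2.
After op 6 (insert('p')): buffer="mpoumpzmpf" (len 10), cursors c3@2 c1@6 c2@9, authorship 33..11.22.
After op 7 (add_cursor(10)): buffer="mpoumpzmpf" (len 10), cursors c3@2 c1@6 c2@9 c4@10, authorship 33..11.22.
After op 8 (insert('i')): buffer="mpioumpizmpifi" (len 14), cursors c3@3 c1@8 c2@12 c4@14, authorship 333..111.222.4

Answer: mpioumpizmpifi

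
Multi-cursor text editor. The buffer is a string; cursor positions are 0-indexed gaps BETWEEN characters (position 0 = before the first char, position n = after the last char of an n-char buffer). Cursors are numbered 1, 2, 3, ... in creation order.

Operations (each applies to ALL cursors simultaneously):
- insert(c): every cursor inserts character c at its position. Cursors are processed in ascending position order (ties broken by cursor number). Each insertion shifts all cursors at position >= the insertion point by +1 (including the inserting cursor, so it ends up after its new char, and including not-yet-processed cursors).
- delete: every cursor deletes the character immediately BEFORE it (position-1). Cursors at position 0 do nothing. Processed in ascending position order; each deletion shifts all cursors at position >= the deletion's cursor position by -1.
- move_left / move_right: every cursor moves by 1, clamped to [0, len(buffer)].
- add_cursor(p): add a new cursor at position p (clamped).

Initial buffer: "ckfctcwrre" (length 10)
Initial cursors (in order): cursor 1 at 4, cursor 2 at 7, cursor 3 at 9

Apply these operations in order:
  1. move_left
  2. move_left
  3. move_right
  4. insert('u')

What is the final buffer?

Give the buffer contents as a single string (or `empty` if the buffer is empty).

After op 1 (move_left): buffer="ckfctcwrre" (len 10), cursors c1@3 c2@6 c3@8, authorship ..........
After op 2 (move_left): buffer="ckfctcwrre" (len 10), cursors c1@2 c2@5 c3@7, authorship ..........
After op 3 (move_right): buffer="ckfctcwrre" (len 10), cursors c1@3 c2@6 c3@8, authorship ..........
After op 4 (insert('u')): buffer="ckfuctcuwrure" (len 13), cursors c1@4 c2@8 c3@11, authorship ...1...2..3..

Answer: ckfuctcuwrure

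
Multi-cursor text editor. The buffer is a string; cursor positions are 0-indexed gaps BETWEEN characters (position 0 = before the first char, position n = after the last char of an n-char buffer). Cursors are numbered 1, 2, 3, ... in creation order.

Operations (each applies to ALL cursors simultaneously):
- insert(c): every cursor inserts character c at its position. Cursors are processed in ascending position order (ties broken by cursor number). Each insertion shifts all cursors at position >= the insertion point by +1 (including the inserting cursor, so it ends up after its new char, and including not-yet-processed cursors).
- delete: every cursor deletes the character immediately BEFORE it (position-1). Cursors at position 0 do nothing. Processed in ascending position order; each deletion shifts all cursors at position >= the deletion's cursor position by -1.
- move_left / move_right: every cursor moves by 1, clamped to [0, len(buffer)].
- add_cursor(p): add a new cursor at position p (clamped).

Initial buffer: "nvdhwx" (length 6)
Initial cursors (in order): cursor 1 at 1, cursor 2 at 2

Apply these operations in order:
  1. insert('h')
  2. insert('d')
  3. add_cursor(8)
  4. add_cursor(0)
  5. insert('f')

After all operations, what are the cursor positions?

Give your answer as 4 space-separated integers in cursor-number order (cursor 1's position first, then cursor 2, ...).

After op 1 (insert('h')): buffer="nhvhdhwx" (len 8), cursors c1@2 c2@4, authorship .1.2....
After op 2 (insert('d')): buffer="nhdvhddhwx" (len 10), cursors c1@3 c2@6, authorship .11.22....
After op 3 (add_cursor(8)): buffer="nhdvhddhwx" (len 10), cursors c1@3 c2@6 c3@8, authorship .11.22....
After op 4 (add_cursor(0)): buffer="nhdvhddhwx" (len 10), cursors c4@0 c1@3 c2@6 c3@8, authorship .11.22....
After op 5 (insert('f')): buffer="fnhdfvhdfdhfwx" (len 14), cursors c4@1 c1@5 c2@9 c3@12, authorship 4.111.222..3..

Answer: 5 9 12 1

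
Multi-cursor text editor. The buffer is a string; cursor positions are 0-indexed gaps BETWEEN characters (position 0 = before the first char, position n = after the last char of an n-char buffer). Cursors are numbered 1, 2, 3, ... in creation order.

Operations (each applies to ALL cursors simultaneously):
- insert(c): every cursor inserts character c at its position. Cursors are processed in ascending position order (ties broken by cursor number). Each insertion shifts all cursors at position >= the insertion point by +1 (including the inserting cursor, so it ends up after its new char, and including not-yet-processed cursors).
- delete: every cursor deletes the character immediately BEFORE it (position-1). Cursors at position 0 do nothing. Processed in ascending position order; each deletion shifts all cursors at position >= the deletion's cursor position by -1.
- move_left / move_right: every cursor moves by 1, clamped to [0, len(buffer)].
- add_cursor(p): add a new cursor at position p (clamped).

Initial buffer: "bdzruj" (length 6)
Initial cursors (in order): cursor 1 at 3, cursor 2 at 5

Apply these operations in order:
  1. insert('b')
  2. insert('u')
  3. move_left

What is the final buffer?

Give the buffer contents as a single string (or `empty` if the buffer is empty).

After op 1 (insert('b')): buffer="bdzbrubj" (len 8), cursors c1@4 c2@7, authorship ...1..2.
After op 2 (insert('u')): buffer="bdzburubuj" (len 10), cursors c1@5 c2@9, authorship ...11..22.
After op 3 (move_left): buffer="bdzburubuj" (len 10), cursors c1@4 c2@8, authorship ...11..22.

Answer: bdzburubuj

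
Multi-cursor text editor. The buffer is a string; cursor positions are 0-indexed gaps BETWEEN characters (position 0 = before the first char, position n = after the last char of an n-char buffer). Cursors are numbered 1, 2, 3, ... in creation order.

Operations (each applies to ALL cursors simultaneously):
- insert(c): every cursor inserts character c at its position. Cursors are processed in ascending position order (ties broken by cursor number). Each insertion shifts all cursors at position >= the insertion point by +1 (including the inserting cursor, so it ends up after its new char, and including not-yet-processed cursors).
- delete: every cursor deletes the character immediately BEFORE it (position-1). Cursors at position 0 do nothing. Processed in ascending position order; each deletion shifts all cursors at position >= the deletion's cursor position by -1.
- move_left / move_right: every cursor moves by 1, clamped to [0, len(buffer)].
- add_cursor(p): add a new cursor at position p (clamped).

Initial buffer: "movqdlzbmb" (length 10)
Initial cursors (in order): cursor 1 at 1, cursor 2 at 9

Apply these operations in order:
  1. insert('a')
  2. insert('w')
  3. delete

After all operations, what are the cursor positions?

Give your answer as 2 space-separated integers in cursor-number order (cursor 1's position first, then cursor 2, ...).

Answer: 2 11

Derivation:
After op 1 (insert('a')): buffer="maovqdlzbmab" (len 12), cursors c1@2 c2@11, authorship .1........2.
After op 2 (insert('w')): buffer="mawovqdlzbmawb" (len 14), cursors c1@3 c2@13, authorship .11........22.
After op 3 (delete): buffer="maovqdlzbmab" (len 12), cursors c1@2 c2@11, authorship .1........2.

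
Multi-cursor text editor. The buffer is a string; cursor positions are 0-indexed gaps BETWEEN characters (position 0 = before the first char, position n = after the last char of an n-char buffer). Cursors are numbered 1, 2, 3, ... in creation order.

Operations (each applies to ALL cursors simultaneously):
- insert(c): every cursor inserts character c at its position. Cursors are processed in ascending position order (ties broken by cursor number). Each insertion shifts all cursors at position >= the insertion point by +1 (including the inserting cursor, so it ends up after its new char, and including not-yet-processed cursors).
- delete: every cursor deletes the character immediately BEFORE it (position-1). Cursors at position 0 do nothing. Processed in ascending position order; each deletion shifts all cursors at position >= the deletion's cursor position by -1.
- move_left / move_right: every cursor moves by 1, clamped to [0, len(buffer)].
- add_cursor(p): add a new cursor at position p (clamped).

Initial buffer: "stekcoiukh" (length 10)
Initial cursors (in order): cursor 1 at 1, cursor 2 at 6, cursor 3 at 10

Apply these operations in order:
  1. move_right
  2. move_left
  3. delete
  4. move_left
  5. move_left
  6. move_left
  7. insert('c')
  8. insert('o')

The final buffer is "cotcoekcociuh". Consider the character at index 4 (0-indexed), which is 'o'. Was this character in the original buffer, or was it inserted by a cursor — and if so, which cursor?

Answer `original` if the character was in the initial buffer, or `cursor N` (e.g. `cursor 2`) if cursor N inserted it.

Answer: cursor 2

Derivation:
After op 1 (move_right): buffer="stekcoiukh" (len 10), cursors c1@2 c2@7 c3@10, authorship ..........
After op 2 (move_left): buffer="stekcoiukh" (len 10), cursors c1@1 c2@6 c3@9, authorship ..........
After op 3 (delete): buffer="tekciuh" (len 7), cursors c1@0 c2@4 c3@6, authorship .......
After op 4 (move_left): buffer="tekciuh" (len 7), cursors c1@0 c2@3 c3@5, authorship .......
After op 5 (move_left): buffer="tekciuh" (len 7), cursors c1@0 c2@2 c3@4, authorship .......
After op 6 (move_left): buffer="tekciuh" (len 7), cursors c1@0 c2@1 c3@3, authorship .......
After op 7 (insert('c')): buffer="ctcekcciuh" (len 10), cursors c1@1 c2@3 c3@6, authorship 1.2..3....
After op 8 (insert('o')): buffer="cotcoekcociuh" (len 13), cursors c1@2 c2@5 c3@9, authorship 11.22..33....
Authorship (.=original, N=cursor N): 1 1 . 2 2 . . 3 3 . . . .
Index 4: author = 2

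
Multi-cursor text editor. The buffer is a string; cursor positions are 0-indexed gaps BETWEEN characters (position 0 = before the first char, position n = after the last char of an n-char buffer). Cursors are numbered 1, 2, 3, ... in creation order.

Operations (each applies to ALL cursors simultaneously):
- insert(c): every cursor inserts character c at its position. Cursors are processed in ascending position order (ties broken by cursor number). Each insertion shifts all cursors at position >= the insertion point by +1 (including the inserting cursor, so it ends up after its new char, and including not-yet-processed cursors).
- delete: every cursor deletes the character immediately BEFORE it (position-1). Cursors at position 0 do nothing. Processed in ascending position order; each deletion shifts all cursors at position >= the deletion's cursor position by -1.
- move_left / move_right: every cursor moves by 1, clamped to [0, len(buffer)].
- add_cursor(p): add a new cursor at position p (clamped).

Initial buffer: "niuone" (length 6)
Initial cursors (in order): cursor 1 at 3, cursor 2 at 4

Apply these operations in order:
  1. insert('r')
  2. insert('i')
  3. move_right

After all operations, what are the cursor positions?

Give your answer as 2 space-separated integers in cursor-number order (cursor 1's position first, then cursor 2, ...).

After op 1 (insert('r')): buffer="niurorne" (len 8), cursors c1@4 c2@6, authorship ...1.2..
After op 2 (insert('i')): buffer="niuriorine" (len 10), cursors c1@5 c2@8, authorship ...11.22..
After op 3 (move_right): buffer="niuriorine" (len 10), cursors c1@6 c2@9, authorship ...11.22..

Answer: 6 9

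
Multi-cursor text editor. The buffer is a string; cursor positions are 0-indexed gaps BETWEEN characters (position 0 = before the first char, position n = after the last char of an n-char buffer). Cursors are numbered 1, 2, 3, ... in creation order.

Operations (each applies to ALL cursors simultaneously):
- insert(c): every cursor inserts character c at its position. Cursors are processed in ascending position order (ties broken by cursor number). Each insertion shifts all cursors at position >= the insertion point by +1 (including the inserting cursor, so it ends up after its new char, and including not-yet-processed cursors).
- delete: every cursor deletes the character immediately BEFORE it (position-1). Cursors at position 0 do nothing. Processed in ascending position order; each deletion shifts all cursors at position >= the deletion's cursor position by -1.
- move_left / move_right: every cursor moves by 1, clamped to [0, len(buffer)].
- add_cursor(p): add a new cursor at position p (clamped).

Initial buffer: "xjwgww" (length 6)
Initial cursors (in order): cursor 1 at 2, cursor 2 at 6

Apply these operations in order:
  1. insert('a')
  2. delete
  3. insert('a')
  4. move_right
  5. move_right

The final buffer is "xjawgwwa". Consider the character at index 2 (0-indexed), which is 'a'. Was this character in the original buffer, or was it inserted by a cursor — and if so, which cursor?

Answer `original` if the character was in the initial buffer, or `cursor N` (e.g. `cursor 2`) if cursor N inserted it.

Answer: cursor 1

Derivation:
After op 1 (insert('a')): buffer="xjawgwwa" (len 8), cursors c1@3 c2@8, authorship ..1....2
After op 2 (delete): buffer="xjwgww" (len 6), cursors c1@2 c2@6, authorship ......
After op 3 (insert('a')): buffer="xjawgwwa" (len 8), cursors c1@3 c2@8, authorship ..1....2
After op 4 (move_right): buffer="xjawgwwa" (len 8), cursors c1@4 c2@8, authorship ..1....2
After op 5 (move_right): buffer="xjawgwwa" (len 8), cursors c1@5 c2@8, authorship ..1....2
Authorship (.=original, N=cursor N): . . 1 . . . . 2
Index 2: author = 1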